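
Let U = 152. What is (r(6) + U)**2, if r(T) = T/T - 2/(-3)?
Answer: 212521/9 ≈ 23613.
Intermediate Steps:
r(T) = 5/3 (r(T) = 1 - 2*(-1/3) = 1 + 2/3 = 5/3)
(r(6) + U)**2 = (5/3 + 152)**2 = (461/3)**2 = 212521/9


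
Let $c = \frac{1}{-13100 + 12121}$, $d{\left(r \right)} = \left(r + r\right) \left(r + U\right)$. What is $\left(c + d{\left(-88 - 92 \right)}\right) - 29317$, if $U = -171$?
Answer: $\frac{95005096}{979} \approx 97043.0$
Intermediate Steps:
$d{\left(r \right)} = 2 r \left(-171 + r\right)$ ($d{\left(r \right)} = \left(r + r\right) \left(r - 171\right) = 2 r \left(-171 + r\right)$)
$c = - \frac{1}{979}$ ($c = \frac{1}{-979} = - \frac{1}{979} \approx -0.0010215$)
$\left(c + d{\left(-88 - 92 \right)}\right) - 29317 = \left(- \frac{1}{979} + 2 \left(-88 - 92\right) \left(-171 - 180\right)\right) - 29317 = \left(- \frac{1}{979} + 2 \left(-180\right) \left(-171 - 180\right)\right) - 29317 = \left(- \frac{1}{979} + 2 \left(-180\right) \left(-351\right)\right) - 29317 = \left(- \frac{1}{979} + 126360\right) - 29317 = \frac{123706439}{979} - 29317 = \frac{95005096}{979}$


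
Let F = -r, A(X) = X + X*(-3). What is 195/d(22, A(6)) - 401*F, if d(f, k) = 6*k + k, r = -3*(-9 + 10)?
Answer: -33749/28 ≈ -1205.3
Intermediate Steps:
r = -3 (r = -3*1 = -3)
A(X) = -2*X (A(X) = X - 3*X = -2*X)
d(f, k) = 7*k
F = 3 (F = -1*(-3) = 3)
195/d(22, A(6)) - 401*F = 195/((7*(-2*6))) - 401*3 = 195/((7*(-12))) - 1203 = 195/(-84) - 1203 = 195*(-1/84) - 1203 = -65/28 - 1203 = -33749/28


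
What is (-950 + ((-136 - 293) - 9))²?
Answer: 1926544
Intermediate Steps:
(-950 + ((-136 - 293) - 9))² = (-950 + (-429 - 9))² = (-950 - 438)² = (-1388)² = 1926544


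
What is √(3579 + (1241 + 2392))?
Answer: 2*√1803 ≈ 84.923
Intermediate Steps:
√(3579 + (1241 + 2392)) = √(3579 + 3633) = √7212 = 2*√1803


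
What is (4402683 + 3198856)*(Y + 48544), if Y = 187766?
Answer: 1796319681090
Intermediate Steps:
(4402683 + 3198856)*(Y + 48544) = (4402683 + 3198856)*(187766 + 48544) = 7601539*236310 = 1796319681090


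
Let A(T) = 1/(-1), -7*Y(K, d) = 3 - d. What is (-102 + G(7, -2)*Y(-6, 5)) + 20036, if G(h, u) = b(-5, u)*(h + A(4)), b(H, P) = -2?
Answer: 139514/7 ≈ 19931.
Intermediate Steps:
Y(K, d) = -3/7 + d/7 (Y(K, d) = -(3 - d)/7 = -3/7 + d/7)
A(T) = -1
G(h, u) = 2 - 2*h (G(h, u) = -2*(h - 1) = -2*(-1 + h) = 2 - 2*h)
(-102 + G(7, -2)*Y(-6, 5)) + 20036 = (-102 + (2 - 2*7)*(-3/7 + (⅐)*5)) + 20036 = (-102 + (2 - 14)*(-3/7 + 5/7)) + 20036 = (-102 - 12*2/7) + 20036 = (-102 - 24/7) + 20036 = -738/7 + 20036 = 139514/7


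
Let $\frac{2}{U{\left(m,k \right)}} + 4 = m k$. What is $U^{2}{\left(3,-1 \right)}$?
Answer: $\frac{4}{49} \approx 0.081633$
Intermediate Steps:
$U{\left(m,k \right)} = \frac{2}{-4 + k m}$ ($U{\left(m,k \right)} = \frac{2}{-4 + m k} = \frac{2}{-4 + k m}$)
$U^{2}{\left(3,-1 \right)} = \left(\frac{2}{-4 - 3}\right)^{2} = \left(\frac{2}{-7}\right)^{2} = \left(2 \left(- \frac{1}{7}\right)\right)^{2} = \left(- \frac{2}{7}\right)^{2} = \frac{4}{49}$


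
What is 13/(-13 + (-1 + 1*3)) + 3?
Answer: 20/11 ≈ 1.8182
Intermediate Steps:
13/(-13 + (-1 + 1*3)) + 3 = 13/(-13 + (-1 + 3)) + 3 = 13/(-13 + 2) + 3 = 13/(-11) + 3 = 13*(-1/11) + 3 = -13/11 + 3 = 20/11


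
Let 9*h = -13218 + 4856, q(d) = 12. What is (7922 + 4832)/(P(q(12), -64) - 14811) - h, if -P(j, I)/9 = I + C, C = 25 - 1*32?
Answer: 19731913/21258 ≈ 928.21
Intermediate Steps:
C = -7 (C = 25 - 32 = -7)
h = -8362/9 (h = (-13218 + 4856)/9 = (⅑)*(-8362) = -8362/9 ≈ -929.11)
P(j, I) = 63 - 9*I (P(j, I) = -9*(I - 7) = -9*(-7 + I) = 63 - 9*I)
(7922 + 4832)/(P(q(12), -64) - 14811) - h = (7922 + 4832)/((63 - 9*(-64)) - 14811) - 1*(-8362/9) = 12754/((63 + 576) - 14811) + 8362/9 = 12754/(639 - 14811) + 8362/9 = 12754/(-14172) + 8362/9 = 12754*(-1/14172) + 8362/9 = -6377/7086 + 8362/9 = 19731913/21258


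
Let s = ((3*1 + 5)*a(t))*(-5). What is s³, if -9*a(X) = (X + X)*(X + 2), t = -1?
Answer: -512000/729 ≈ -702.33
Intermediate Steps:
a(X) = -2*X*(2 + X)/9 (a(X) = -(X + X)*(X + 2)/9 = -2*X*(2 + X)/9)
s = -80/9 (s = ((3*1 + 5)*(-2/9*(-1)*(2 - 1)))*(-5) = ((3 + 5)*(-2/9*(-1)*1))*(-5) = (8*(2/9))*(-5) = (16/9)*(-5) = -80/9 ≈ -8.8889)
s³ = (-80/9)³ = -512000/729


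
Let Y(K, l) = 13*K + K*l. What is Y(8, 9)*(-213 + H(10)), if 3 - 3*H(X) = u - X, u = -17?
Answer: -35728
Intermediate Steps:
H(X) = 20/3 + X/3 (H(X) = 1 - (-17 - X)/3 = 1 + (17/3 + X/3) = 20/3 + X/3)
Y(8, 9)*(-213 + H(10)) = (8*(13 + 9))*(-213 + (20/3 + (⅓)*10)) = (8*22)*(-213 + (20/3 + 10/3)) = 176*(-213 + 10) = 176*(-203) = -35728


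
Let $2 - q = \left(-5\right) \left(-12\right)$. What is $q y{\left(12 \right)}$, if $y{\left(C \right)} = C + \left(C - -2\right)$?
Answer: $-1508$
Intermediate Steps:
$q = -58$ ($q = 2 - \left(-5\right) \left(-12\right) = 2 - 60 = -58$)
$y{\left(C \right)} = 2 + 2 C$ ($y{\left(C \right)} = C + \left(C + 2\right) = C + \left(2 + C\right) = 2 + 2 C$)
$q y{\left(12 \right)} = - 58 \left(2 + 2 \cdot 12\right) = - 58 \left(2 + 24\right) = \left(-58\right) 26 = -1508$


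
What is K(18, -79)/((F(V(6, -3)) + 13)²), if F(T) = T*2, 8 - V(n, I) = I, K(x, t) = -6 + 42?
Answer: 36/1225 ≈ 0.029388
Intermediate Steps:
K(x, t) = 36
V(n, I) = 8 - I
F(T) = 2*T
K(18, -79)/((F(V(6, -3)) + 13)²) = 36/((2*(8 - 1*(-3)) + 13)²) = 36/((2*(8 + 3) + 13)²) = 36/((2*11 + 13)²) = 36/((22 + 13)²) = 36/(35²) = 36/1225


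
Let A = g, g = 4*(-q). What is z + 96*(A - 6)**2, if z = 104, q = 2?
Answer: 18920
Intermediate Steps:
g = -8 (g = 4*(-1*2) = 4*(-2) = -8)
A = -8
z + 96*(A - 6)**2 = 104 + 96*(-8 - 6)**2 = 104 + 96*(-14)**2 = 104 + 96*196 = 104 + 18816 = 18920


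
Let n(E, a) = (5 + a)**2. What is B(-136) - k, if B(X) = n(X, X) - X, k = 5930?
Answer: 11367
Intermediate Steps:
B(X) = (5 + X)**2 - X
B(-136) - k = ((5 - 136)**2 - 1*(-136)) - 1*5930 = ((-131)**2 + 136) - 5930 = (17161 + 136) - 5930 = 17297 - 5930 = 11367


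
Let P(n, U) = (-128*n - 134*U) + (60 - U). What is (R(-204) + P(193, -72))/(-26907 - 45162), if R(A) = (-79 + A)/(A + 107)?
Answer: 1447345/6990693 ≈ 0.20704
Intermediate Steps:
P(n, U) = 60 - 135*U - 128*n (P(n, U) = (-134*U - 128*n) + (60 - U) = 60 - 135*U - 128*n)
R(A) = (-79 + A)/(107 + A)
(R(-204) + P(193, -72))/(-26907 - 45162) = ((-79 - 204)/(107 - 204) + (60 - 135*(-72) - 128*193))/(-26907 - 45162) = (-283/(-97) + (60 + 9720 - 24704))/(-72069) = (-1/97*(-283) - 14924)*(-1/72069) = (283/97 - 14924)*(-1/72069) = -1447345/97*(-1/72069) = 1447345/6990693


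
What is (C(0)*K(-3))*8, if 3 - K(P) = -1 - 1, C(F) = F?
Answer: 0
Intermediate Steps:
K(P) = 5 (K(P) = 3 - (-1 - 1) = 3 - 1*(-2) = 3 + 2 = 5)
(C(0)*K(-3))*8 = (0*5)*8 = 0*8 = 0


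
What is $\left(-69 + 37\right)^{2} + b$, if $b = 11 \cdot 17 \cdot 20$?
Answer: $4764$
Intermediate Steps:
$b = 3740$ ($b = 187 \cdot 20 = 3740$)
$\left(-69 + 37\right)^{2} + b = \left(-69 + 37\right)^{2} + 3740 = \left(-32\right)^{2} + 3740 = 1024 + 3740 = 4764$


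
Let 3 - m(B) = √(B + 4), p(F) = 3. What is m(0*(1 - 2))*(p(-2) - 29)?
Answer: -26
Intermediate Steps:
m(B) = 3 - √(4 + B) (m(B) = 3 - √(B + 4) = 3 - √(4 + B))
m(0*(1 - 2))*(p(-2) - 29) = (3 - √(4 + 0*(1 - 2)))*(3 - 29) = (3 - √(4 + 0*(-1)))*(-26) = (3 - √(4 + 0))*(-26) = (3 - √4)*(-26) = (3 - 1*2)*(-26) = (3 - 2)*(-26) = 1*(-26) = -26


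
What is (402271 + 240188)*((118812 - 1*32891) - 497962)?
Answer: -264719448819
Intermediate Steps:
(402271 + 240188)*((118812 - 1*32891) - 497962) = 642459*((118812 - 32891) - 497962) = 642459*(85921 - 497962) = 642459*(-412041) = -264719448819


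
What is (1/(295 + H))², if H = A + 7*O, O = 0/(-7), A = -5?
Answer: 1/84100 ≈ 1.1891e-5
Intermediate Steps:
O = 0 (O = 0*(-⅐) = 0)
H = -5 (H = -5 + 7*0 = -5 + 0 = -5)
(1/(295 + H))² = (1/(295 - 5))² = (1/290)² = 1/84100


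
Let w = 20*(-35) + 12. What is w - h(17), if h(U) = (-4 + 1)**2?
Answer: -697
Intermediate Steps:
h(U) = 9 (h(U) = (-3)**2 = 9)
w = -688 (w = -700 + 12 = -688)
w - h(17) = -688 - 1*9 = -688 - 9 = -697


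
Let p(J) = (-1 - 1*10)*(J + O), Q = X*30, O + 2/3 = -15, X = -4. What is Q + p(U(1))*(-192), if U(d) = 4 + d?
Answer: -22648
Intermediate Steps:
O = -47/3 (O = -2/3 - 15 = -47/3 ≈ -15.667)
Q = -120 (Q = -4*30 = -120)
p(J) = 517/3 - 11*J (p(J) = (-1 - 1*10)*(J - 47/3) = (-1 - 10)*(-47/3 + J) = -11*(-47/3 + J) = 517/3 - 11*J)
Q + p(U(1))*(-192) = -120 + (517/3 - 11*(4 + 1))*(-192) = -120 + (517/3 - 11*5)*(-192) = -120 + (517/3 - 55)*(-192) = -120 + (352/3)*(-192) = -120 - 22528 = -22648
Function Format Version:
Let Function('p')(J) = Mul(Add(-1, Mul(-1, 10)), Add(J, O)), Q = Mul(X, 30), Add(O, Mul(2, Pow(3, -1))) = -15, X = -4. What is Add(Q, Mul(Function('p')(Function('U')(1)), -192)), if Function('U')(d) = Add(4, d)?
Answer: -22648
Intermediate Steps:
O = Rational(-47, 3) (O = Add(Rational(-2, 3), -15) = Rational(-47, 3) ≈ -15.667)
Q = -120 (Q = Mul(-4, 30) = -120)
Function('p')(J) = Add(Rational(517, 3), Mul(-11, J)) (Function('p')(J) = Mul(Add(-1, Mul(-1, 10)), Add(J, Rational(-47, 3))) = Mul(Add(-1, -10), Add(Rational(-47, 3), J)) = Mul(-11, Add(Rational(-47, 3), J)) = Add(Rational(517, 3), Mul(-11, J)))
Add(Q, Mul(Function('p')(Function('U')(1)), -192)) = Add(-120, Mul(Add(Rational(517, 3), Mul(-11, Add(4, 1))), -192)) = Add(-120, Mul(Add(Rational(517, 3), Mul(-11, 5)), -192)) = Add(-120, Mul(Add(Rational(517, 3), -55), -192)) = Add(-120, Mul(Rational(352, 3), -192)) = Add(-120, -22528) = -22648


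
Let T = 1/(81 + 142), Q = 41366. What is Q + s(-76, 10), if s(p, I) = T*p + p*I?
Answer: 9055062/223 ≈ 40606.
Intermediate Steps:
T = 1/223 ≈ 0.0044843
s(p, I) = p/223 + I*p (s(p, I) = p/223 + p*I = p/223 + I*p)
Q + s(-76, 10) = 41366 - 76*(1/223 + 10) = 41366 - 76*2231/223 = 41366 - 169556/223 = 9055062/223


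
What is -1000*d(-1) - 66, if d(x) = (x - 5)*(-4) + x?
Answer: -23066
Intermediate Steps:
d(x) = 20 - 3*x (d(x) = (-5 + x)*(-4) + x = (20 - 4*x) + x = 20 - 3*x)
-1000*d(-1) - 66 = -1000*(20 - 3*(-1)) - 66 = -1000*(20 + 3) - 66 = -1000*23 - 66 = -125*184 - 66 = -23000 - 66 = -23066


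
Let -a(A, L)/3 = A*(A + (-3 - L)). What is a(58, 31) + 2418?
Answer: -1758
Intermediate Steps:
a(A, L) = -3*A*(-3 + A - L) (a(A, L) = -3*A*(A + (-3 - L)) = -3*A*(-3 + A - L))
a(58, 31) + 2418 = 3*58*(3 + 31 - 1*58) + 2418 = 3*58*(3 + 31 - 58) + 2418 = 3*58*(-24) + 2418 = -4176 + 2418 = -1758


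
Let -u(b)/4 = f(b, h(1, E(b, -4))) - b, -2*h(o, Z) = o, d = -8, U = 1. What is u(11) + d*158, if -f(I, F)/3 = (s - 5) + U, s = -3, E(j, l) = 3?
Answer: -1304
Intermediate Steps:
h(o, Z) = -o/2
f(I, F) = 21 (f(I, F) = -3*((-3 - 5) + 1) = -3*(-8 + 1) = -3*(-7) = 21)
u(b) = -84 + 4*b (u(b) = -4*(21 - b) = -84 + 4*b)
u(11) + d*158 = (-84 + 4*11) - 8*158 = (-84 + 44) - 1264 = -40 - 1264 = -1304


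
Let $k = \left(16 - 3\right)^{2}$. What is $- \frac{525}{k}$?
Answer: $- \frac{525}{169} \approx -3.1065$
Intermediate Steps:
$k = 169$ ($k = 13^{2} = 169$)
$- \frac{525}{k} = - \frac{525}{169}$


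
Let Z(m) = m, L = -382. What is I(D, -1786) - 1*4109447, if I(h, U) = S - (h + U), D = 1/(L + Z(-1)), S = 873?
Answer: -1572899803/383 ≈ -4.1068e+6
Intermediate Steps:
D = -1/383 (D = 1/(-382 - 1) = 1/(-383) = -1/383 ≈ -0.0026110)
I(h, U) = 873 - U - h (I(h, U) = 873 - (h + U) = 873 - (U + h) = 873 + (-U - h) = 873 - U - h)
I(D, -1786) - 1*4109447 = (873 - 1*(-1786) - 1*(-1/383)) - 1*4109447 = (873 + 1786 + 1/383) - 4109447 = 1018398/383 - 4109447 = -1572899803/383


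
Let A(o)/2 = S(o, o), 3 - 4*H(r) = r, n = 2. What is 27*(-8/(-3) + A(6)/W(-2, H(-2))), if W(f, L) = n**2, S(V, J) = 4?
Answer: 126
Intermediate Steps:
H(r) = 3/4 - r/4
A(o) = 8 (A(o) = 2*4 = 8)
W(f, L) = 4 (W(f, L) = 2**2 = 4)
27*(-8/(-3) + A(6)/W(-2, H(-2))) = 27*(-8/(-3) + 8/4) = 27*(-8*(-1/3) + 8*(1/4)) = 27*(8/3 + 2) = 27*(14/3) = 126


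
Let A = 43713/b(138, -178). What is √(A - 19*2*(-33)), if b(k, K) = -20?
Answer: I*√93165/10 ≈ 30.523*I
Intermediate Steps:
A = -43713/20 (A = 43713/(-20) = 43713*(-1/20) = -43713/20 ≈ -2185.6)
√(A - 19*2*(-33)) = √(-43713/20 - 19*2*(-33)) = √(-43713/20 - 38*(-33)) = √(-43713/20 + 1254) = √(-18633/20) = I*√93165/10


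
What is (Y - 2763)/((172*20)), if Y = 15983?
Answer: 661/172 ≈ 3.8430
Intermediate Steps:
(Y - 2763)/((172*20)) = (15983 - 2763)/((172*20)) = 13220/3440 = 13220*(1/3440) = 661/172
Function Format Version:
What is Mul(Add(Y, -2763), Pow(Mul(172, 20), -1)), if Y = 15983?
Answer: Rational(661, 172) ≈ 3.8430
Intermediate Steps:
Mul(Add(Y, -2763), Pow(Mul(172, 20), -1)) = Mul(Add(15983, -2763), Pow(Mul(172, 20), -1)) = Mul(13220, Pow(3440, -1)) = Mul(13220, Rational(1, 3440)) = Rational(661, 172)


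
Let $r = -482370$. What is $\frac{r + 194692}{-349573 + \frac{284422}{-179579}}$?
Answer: $\frac{51660927562}{62776254189} \approx 0.82294$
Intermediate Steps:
$\frac{r + 194692}{-349573 + \frac{284422}{-179579}} = \frac{-482370 + 194692}{-349573 + \frac{284422}{-179579}} = - \frac{287678}{-349573 + 284422 \left(- \frac{1}{179579}\right)} = - \frac{287678}{-349573 - \frac{284422}{179579}} = - \frac{287678}{- \frac{62776254189}{179579}} = \left(-287678\right) \left(- \frac{179579}{62776254189}\right) = \frac{51660927562}{62776254189}$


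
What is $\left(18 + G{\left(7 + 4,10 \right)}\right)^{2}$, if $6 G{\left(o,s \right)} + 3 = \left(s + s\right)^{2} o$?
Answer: $\frac{20295025}{36} \approx 5.6375 \cdot 10^{5}$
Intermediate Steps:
$G{\left(o,s \right)} = - \frac{1}{2} + \frac{2 o s^{2}}{3}$ ($G{\left(o,s \right)} = - \frac{1}{2} + \frac{\left(s + s\right)^{2} o}{6} = - \frac{1}{2} + \frac{\left(2 s\right)^{2} o}{6} = - \frac{1}{2} + \frac{4 s^{2} o}{6} = - \frac{1}{2} + \frac{4 o s^{2}}{6} = - \frac{1}{2} + \frac{2 o s^{2}}{3}$)
$\left(18 + G{\left(7 + 4,10 \right)}\right)^{2} = \left(18 - \left(\frac{1}{2} - \frac{2 \left(7 + 4\right) 10^{2}}{3}\right)\right)^{2} = \left(18 - \left(\frac{1}{2} - \frac{2200}{3}\right)\right)^{2} = \left(18 + \left(- \frac{1}{2} + \frac{2200}{3}\right)\right)^{2} = \left(18 + \frac{4397}{6}\right)^{2} = \left(\frac{4505}{6}\right)^{2} = \frac{20295025}{36}$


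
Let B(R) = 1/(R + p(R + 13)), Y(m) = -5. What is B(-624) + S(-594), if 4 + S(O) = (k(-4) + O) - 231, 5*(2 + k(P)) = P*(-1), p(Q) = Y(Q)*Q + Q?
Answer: -1510963/1820 ≈ -830.20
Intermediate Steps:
p(Q) = -4*Q (p(Q) = -5*Q + Q = -4*Q)
k(P) = -2 - P/5 (k(P) = -2 + (P*(-1))/5 = -2 + (-P)/5 = -2 - P/5)
S(O) = -1181/5 + O (S(O) = -4 + (((-2 - ⅕*(-4)) + O) - 231) = -4 + (((-2 + ⅘) + O) - 231) = -4 + ((-6/5 + O) - 231) = -4 + (-1161/5 + O) = -1181/5 + O)
B(R) = 1/(-52 - 3*R) (B(R) = 1/(R - 4*(R + 13)) = 1/(R - 4*(13 + R)) = 1/(R + (-52 - 4*R)) = 1/(-52 - 3*R))
B(-624) + S(-594) = 1/(-52 - 3*(-624)) + (-1181/5 - 594) = 1/(-52 + 1872) - 4151/5 = 1/1820 - 4151/5 = -1510963/1820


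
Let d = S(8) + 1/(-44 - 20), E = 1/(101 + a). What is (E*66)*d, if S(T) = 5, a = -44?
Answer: 3509/608 ≈ 5.7714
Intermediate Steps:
E = 1/57 (E = 1/(101 - 44) = 1/57 ≈ 0.017544)
d = 319/64 (d = 5 + 1/(-44 - 20) = 5 + 1/(-64) = 5 - 1/64 = 319/64 ≈ 4.9844)
(E*66)*d = ((1/57)*66)*(319/64) = (22/19)*(319/64) = 3509/608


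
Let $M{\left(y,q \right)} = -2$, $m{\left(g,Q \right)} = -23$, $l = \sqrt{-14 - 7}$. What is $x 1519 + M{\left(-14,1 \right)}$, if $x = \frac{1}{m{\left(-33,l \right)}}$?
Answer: $- \frac{1565}{23} \approx -68.043$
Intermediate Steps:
$l = i \sqrt{21}$ ($l = \sqrt{-21} = i \sqrt{21} \approx 4.5826 i$)
$x = - \frac{1}{23}$ ($x = \frac{1}{-23} = - \frac{1}{23} \approx -0.043478$)
$x 1519 + M{\left(-14,1 \right)} = \left(- \frac{1}{23}\right) 1519 - 2 = - \frac{1519}{23} - 2 = - \frac{1565}{23}$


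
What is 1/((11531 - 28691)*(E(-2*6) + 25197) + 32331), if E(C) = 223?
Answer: -1/436174869 ≈ -2.2927e-9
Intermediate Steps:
1/((11531 - 28691)*(E(-2*6) + 25197) + 32331) = 1/((11531 - 28691)*(223 + 25197) + 32331) = 1/(-17160*25420 + 32331) = 1/(-436207200 + 32331) = 1/(-436174869) = -1/436174869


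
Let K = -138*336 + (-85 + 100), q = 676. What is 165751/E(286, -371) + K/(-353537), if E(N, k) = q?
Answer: 58630445915/238991012 ≈ 245.32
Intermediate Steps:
E(N, k) = 676
K = -46353 (K = -46368 + 15 = -46353)
165751/E(286, -371) + K/(-353537) = 165751/676 - 46353/(-353537) = 165751*(1/676) - 46353*(-1/353537) = 165751/676 + 46353/353537 = 58630445915/238991012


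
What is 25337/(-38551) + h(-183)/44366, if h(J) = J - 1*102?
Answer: -1135088377/1710353666 ≈ -0.66366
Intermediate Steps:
h(J) = -102 + J (h(J) = J - 102 = -102 + J)
25337/(-38551) + h(-183)/44366 = 25337/(-38551) + (-102 - 183)/44366 = 25337*(-1/38551) - 285*1/44366 = -25337/38551 - 285/44366 = -1135088377/1710353666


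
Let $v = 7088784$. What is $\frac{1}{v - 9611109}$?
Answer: $- \frac{1}{2522325} \approx -3.9646 \cdot 10^{-7}$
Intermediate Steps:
$\frac{1}{v - 9611109} = \frac{1}{7088784 - 9611109} = \frac{1}{-2522325} = - \frac{1}{2522325}$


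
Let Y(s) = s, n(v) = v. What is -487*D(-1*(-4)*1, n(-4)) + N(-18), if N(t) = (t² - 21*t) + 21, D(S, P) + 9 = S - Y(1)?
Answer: 3645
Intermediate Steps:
D(S, P) = -10 + S (D(S, P) = -9 + (S - 1*1) = -9 + (S - 1) = -9 + (-1 + S) = -10 + S)
N(t) = 21 + t² - 21*t
-487*D(-1*(-4)*1, n(-4)) + N(-18) = -487*(-10 - 1*(-4)*1) + (21 + (-18)² - 21*(-18)) = -487*(-10 + 4*1) + (21 + 324 + 378) = -487*(-10 + 4) + 723 = -487*(-6) + 723 = 2922 + 723 = 3645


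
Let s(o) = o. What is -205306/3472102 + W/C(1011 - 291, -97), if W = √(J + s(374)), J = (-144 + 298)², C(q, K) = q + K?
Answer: -102653/1736051 + √24090/623 ≈ 0.19000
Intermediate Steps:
C(q, K) = K + q
J = 23716 (J = 154² = 23716)
W = √24090 (W = √(23716 + 374) = √24090 ≈ 155.21)
-205306/3472102 + W/C(1011 - 291, -97) = -205306/3472102 + √24090/(-97 + (1011 - 291)) = -205306*1/3472102 + √24090/(-97 + 720) = -102653/1736051 + √24090/623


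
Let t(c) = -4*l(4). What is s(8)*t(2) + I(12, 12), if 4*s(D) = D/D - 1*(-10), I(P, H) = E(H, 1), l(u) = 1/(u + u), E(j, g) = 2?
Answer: 5/8 ≈ 0.62500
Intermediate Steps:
l(u) = 1/(2*u)
I(P, H) = 2
t(c) = -½ (t(c) = -2/4 = -4*⅛ = -½)
s(D) = 11/4 (s(D) = (D/D - 1*(-10))/4 = (1 + 10)/4 = (¼)*11 = 11/4)
s(8)*t(2) + I(12, 12) = (11/4)*(-½) + 2 = -11/8 + 2 = 5/8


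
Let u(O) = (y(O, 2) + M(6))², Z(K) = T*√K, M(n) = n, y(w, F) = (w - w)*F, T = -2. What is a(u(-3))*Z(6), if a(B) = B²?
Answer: -2592*√6 ≈ -6349.1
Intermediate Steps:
y(w, F) = 0 (y(w, F) = 0*F = 0)
Z(K) = -2*√K
u(O) = 36 (u(O) = (0 + 6)² = 6² = 36)
a(u(-3))*Z(6) = 36²*(-2*√6) = 1296*(-2*√6) = -2592*√6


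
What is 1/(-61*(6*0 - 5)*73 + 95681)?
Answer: 1/117946 ≈ 8.4785e-6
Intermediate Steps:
1/(-61*(6*0 - 5)*73 + 95681) = 1/(-61*(0 - 5)*73 + 95681) = 1/(-(-305)*73 + 95681) = 1/(-61*(-365) + 95681) = 1/(22265 + 95681) = 1/117946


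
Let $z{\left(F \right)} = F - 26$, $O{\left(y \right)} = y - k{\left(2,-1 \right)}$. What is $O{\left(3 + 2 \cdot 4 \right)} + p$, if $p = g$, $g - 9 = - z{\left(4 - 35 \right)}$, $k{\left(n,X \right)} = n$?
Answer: $75$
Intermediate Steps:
$O{\left(y \right)} = -2 + y$ ($O{\left(y \right)} = y - 2 = -2 + y$)
$z{\left(F \right)} = -26 + F$
$g = 66$ ($g = 9 - \left(-26 + \left(4 - 35\right)\right) = 9 - \left(-26 - 31\right) = 9 - -57 = 9 + 57 = 66$)
$p = 66$
$O{\left(3 + 2 \cdot 4 \right)} + p = \left(-2 + \left(3 + 2 \cdot 4\right)\right) + 66 = \left(-2 + \left(3 + 8\right)\right) + 66 = \left(-2 + 11\right) + 66 = 9 + 66 = 75$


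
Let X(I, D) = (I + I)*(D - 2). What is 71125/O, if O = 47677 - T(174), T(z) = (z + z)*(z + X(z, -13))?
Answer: 14225/360737 ≈ 0.039433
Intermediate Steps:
X(I, D) = 2*I*(-2 + D) (X(I, D) = (2*I)*(-2 + D) = 2*I*(-2 + D))
T(z) = -58*z² (T(z) = (z + z)*(z + 2*z*(-2 - 13)) = (2*z)*(z + 2*z*(-15)) = (2*z)*(z - 30*z) = (2*z)*(-29*z) = -58*z²)
O = 1803685 (O = 47677 - (-58)*174² = 47677 - (-58)*30276 = 47677 - 1*(-1756008) = 47677 + 1756008 = 1803685)
71125/O = 71125/1803685 = 71125*(1/1803685) = 14225/360737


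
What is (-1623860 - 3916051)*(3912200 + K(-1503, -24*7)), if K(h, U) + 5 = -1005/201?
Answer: -21673184415090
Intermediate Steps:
K(h, U) = -10 (K(h, U) = -5 - 1005/201 = -5 - 1005*1/201 = -5 - 5 = -10)
(-1623860 - 3916051)*(3912200 + K(-1503, -24*7)) = (-1623860 - 3916051)*(3912200 - 10) = -5539911*3912190 = -21673184415090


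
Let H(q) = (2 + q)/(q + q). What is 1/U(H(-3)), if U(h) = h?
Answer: 6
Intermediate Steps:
H(q) = (2 + q)/(2*q) (H(q) = (2 + q)/((2*q)) = (2 + q)*(1/(2*q)) = (2 + q)/(2*q))
1/U(H(-3)) = 1/((½)*(2 - 3)/(-3)) = 1/((½)*(-⅓)*(-1)) = 1/(⅙) = 6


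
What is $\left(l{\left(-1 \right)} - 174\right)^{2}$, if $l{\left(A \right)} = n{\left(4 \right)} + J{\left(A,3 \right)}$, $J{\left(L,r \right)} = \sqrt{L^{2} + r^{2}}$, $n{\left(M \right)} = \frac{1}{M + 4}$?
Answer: $\frac{1935521}{64} - \frac{1391 \sqrt{10}}{4} \approx 29143.0$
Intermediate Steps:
$n{\left(M \right)} = \frac{1}{4 + M}$
$l{\left(A \right)} = \frac{1}{8} + \sqrt{9 + A^{2}}$ ($l{\left(A \right)} = \frac{1}{4 + 4} + \sqrt{A^{2} + 3^{2}} = \frac{1}{8} + \sqrt{A^{2} + 9} = \frac{1}{8} + \sqrt{9 + A^{2}}$)
$\left(l{\left(-1 \right)} - 174\right)^{2} = \left(\left(\frac{1}{8} + \sqrt{9 + \left(-1\right)^{2}}\right) - 174\right)^{2} = \left(\left(\frac{1}{8} + \sqrt{9 + 1}\right) - 174\right)^{2} = \left(\left(\frac{1}{8} + \sqrt{10}\right) - 174\right)^{2} = \left(- \frac{1391}{8} + \sqrt{10}\right)^{2}$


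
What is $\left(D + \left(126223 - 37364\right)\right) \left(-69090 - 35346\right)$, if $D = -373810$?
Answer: $29759142636$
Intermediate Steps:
$\left(D + \left(126223 - 37364\right)\right) \left(-69090 - 35346\right) = \left(-373810 + \left(126223 - 37364\right)\right) \left(-69090 - 35346\right) = \left(-373810 + 88859\right) \left(-104436\right) = \left(-284951\right) \left(-104436\right) = 29759142636$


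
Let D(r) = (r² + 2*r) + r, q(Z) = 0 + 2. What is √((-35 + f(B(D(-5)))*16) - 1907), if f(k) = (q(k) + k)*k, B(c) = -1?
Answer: I*√1958 ≈ 44.249*I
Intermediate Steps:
q(Z) = 2
D(r) = r² + 3*r
f(k) = k*(2 + k) (f(k) = (2 + k)*k = k*(2 + k))
√((-35 + f(B(D(-5)))*16) - 1907) = √((-35 - (2 - 1)*16) - 1907) = √((-35 - 1*1*16) - 1907) = √((-35 - 1*16) - 1907) = √((-35 - 16) - 1907) = √(-51 - 1907) = √(-1958) = I*√1958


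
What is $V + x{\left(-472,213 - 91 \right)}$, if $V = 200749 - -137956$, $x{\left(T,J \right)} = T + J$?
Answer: $338355$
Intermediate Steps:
$x{\left(T,J \right)} = J + T$
$V = 338705$ ($V = 200749 + 137956 = 338705$)
$V + x{\left(-472,213 - 91 \right)} = 338705 + \left(\left(213 - 91\right) - 472\right) = 338705 + \left(122 - 472\right) = 338705 - 350 = 338355$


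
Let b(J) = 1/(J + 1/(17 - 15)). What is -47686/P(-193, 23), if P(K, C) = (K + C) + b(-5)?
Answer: 214587/766 ≈ 280.14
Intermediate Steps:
b(J) = 1/(½ + J) (b(J) = 1/(J + 1/2) = 1/(J + ½) = 1/(½ + J))
P(K, C) = -2/9 + C + K (P(K, C) = (K + C) + 2/(1 + 2*(-5)) = (C + K) + 2/(1 - 10) = (C + K) + 2/(-9) = (C + K) + 2*(-⅑) = (C + K) - 2/9 = -2/9 + C + K)
-47686/P(-193, 23) = -47686/(-2/9 + 23 - 193) = -47686/(-1532/9) = -47686*(-9/1532) = 214587/766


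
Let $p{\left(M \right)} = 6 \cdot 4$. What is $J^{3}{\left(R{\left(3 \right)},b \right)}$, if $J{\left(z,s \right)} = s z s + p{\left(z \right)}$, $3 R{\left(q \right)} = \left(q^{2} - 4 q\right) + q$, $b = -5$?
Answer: $13824$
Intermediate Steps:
$p{\left(M \right)} = 24$
$R{\left(q \right)} = - q + \frac{q^{2}}{3}$ ($R{\left(q \right)} = \frac{\left(q^{2} - 4 q\right) + q}{3} = \frac{q^{2} - 3 q}{3} = - q + \frac{q^{2}}{3}$)
$J{\left(z,s \right)} = 24 + z s^{2}$ ($J{\left(z,s \right)} = s z s + 24 = z s^{2} + 24 = 24 + z s^{2}$)
$J^{3}{\left(R{\left(3 \right)},b \right)} = \left(24 + \frac{1}{3} \cdot 3 \left(-3 + 3\right) \left(-5\right)^{2}\right)^{3} = \left(24 + \frac{1}{3} \cdot 3 \cdot 0 \cdot 25\right)^{3} = \left(24 + 0 \cdot 25\right)^{3} = \left(24 + 0\right)^{3} = 24^{3} = 13824$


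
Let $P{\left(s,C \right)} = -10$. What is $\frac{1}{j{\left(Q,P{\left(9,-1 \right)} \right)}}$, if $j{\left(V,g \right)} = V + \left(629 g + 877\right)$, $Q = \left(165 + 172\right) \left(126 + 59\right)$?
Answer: $\frac{1}{56932} \approx 1.7565 \cdot 10^{-5}$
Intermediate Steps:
$Q = 62345$ ($Q = 337 \cdot 185 = 62345$)
$j{\left(V,g \right)} = 877 + V + 629 g$ ($j{\left(V,g \right)} = V + \left(877 + 629 g\right) = 877 + V + 629 g$)
$\frac{1}{j{\left(Q,P{\left(9,-1 \right)} \right)}} = \frac{1}{877 + 62345 + 629 \left(-10\right)} = \frac{1}{877 + 62345 - 6290} = \frac{1}{56932}$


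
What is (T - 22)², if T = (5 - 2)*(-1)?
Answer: 625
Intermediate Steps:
T = -3 (T = 3*(-1) = -3)
(T - 22)² = (-3 - 22)² = (-25)² = 625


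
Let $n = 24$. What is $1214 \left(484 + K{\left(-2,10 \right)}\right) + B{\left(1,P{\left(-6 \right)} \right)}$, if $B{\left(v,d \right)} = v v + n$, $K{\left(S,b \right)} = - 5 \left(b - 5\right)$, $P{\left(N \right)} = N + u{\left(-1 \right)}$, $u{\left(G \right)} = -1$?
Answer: $557251$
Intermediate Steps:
$P{\left(N \right)} = -1 + N$ ($P{\left(N \right)} = N - 1 = -1 + N$)
$K{\left(S,b \right)} = 25 - 5 b$ ($K{\left(S,b \right)} = - 5 \left(-5 + b\right) = 25 - 5 b$)
$B{\left(v,d \right)} = 24 + v^{2}$ ($B{\left(v,d \right)} = v v + 24 = v^{2} + 24 = 24 + v^{2}$)
$1214 \left(484 + K{\left(-2,10 \right)}\right) + B{\left(1,P{\left(-6 \right)} \right)} = 1214 \left(484 + \left(25 - 50\right)\right) + \left(24 + 1^{2}\right) = 1214 \left(484 + \left(25 - 50\right)\right) + \left(24 + 1\right) = 1214 \left(484 - 25\right) + 25 = 1214 \cdot 459 + 25 = 557226 + 25 = 557251$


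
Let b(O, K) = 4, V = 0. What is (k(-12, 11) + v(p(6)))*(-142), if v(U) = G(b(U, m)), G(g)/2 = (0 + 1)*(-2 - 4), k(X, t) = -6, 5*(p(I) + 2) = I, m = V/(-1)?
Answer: 2556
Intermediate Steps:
m = 0 (m = 0/(-1) = 0*(-1) = 0)
p(I) = -2 + I/5
G(g) = -12 (G(g) = 2*((0 + 1)*(-2 - 4)) = 2*(1*(-6)) = 2*(-6) = -12)
v(U) = -12
(k(-12, 11) + v(p(6)))*(-142) = (-6 - 12)*(-142) = -18*(-142) = 2556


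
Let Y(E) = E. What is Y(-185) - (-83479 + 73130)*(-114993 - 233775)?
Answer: -3609400217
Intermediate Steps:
Y(-185) - (-83479 + 73130)*(-114993 - 233775) = -185 - (-83479 + 73130)*(-114993 - 233775) = -185 - (-10349)*(-348768) = -185 - 1*3609400032 = -185 - 3609400032 = -3609400217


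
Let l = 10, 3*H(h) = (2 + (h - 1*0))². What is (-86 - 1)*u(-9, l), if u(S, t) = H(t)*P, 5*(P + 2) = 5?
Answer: 4176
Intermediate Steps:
H(h) = (2 + h)²/3 (H(h) = (2 + (h - 1*0))²/3 = (2 + (h + 0))²/3 = (2 + h)²/3)
P = -1 (P = -2 + (⅕)*5 = -2 + 1 = -1)
u(S, t) = -(2 + t)²/3 (u(S, t) = ((2 + t)²/3)*(-1) = -(2 + t)²/3)
(-86 - 1)*u(-9, l) = (-86 - 1)*(-(2 + 10)²/3) = -(-29)*12² = -(-29)*144 = -87*(-48) = 4176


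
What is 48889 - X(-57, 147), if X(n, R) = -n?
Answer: 48832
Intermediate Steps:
48889 - X(-57, 147) = 48889 - (-1)*(-57) = 48889 - 1*57 = 48889 - 57 = 48832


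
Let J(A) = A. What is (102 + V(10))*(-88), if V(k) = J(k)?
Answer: -9856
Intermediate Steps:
V(k) = k
(102 + V(10))*(-88) = (102 + 10)*(-88) = 112*(-88) = -9856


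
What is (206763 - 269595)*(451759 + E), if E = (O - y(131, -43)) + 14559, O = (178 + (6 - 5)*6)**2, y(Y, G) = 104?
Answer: -31420398240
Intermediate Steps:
O = 33856 (O = (178 + 1*6)**2 = (178 + 6)**2 = 184**2 = 33856)
E = 48311 (E = (33856 - 1*104) + 14559 = (33856 - 104) + 14559 = 33752 + 14559 = 48311)
(206763 - 269595)*(451759 + E) = (206763 - 269595)*(451759 + 48311) = -62832*500070 = -31420398240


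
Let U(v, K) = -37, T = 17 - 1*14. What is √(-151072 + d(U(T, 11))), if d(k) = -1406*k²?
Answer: 3*I*√230654 ≈ 1440.8*I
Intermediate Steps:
T = 3 (T = 17 - 14 = 3)
√(-151072 + d(U(T, 11))) = √(-151072 - 1406*(-37)²) = √(-151072 - 1406*1369) = √(-151072 - 1924814) = √(-2075886) = 3*I*√230654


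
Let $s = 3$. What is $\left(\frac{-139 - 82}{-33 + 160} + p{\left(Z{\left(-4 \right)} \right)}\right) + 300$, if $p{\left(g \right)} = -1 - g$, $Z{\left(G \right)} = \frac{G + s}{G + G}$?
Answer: $\frac{301889}{1016} \approx 297.13$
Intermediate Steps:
$Z{\left(G \right)} = \frac{3 + G}{2 G}$ ($Z{\left(G \right)} = \frac{G + 3}{G + G} = \frac{3 + G}{2 G}$)
$\left(\frac{-139 - 82}{-33 + 160} + p{\left(Z{\left(-4 \right)} \right)}\right) + 300 = \left(\frac{-139 - 82}{-33 + 160} - \left(1 + \frac{3 - 4}{2 \left(-4\right)}\right)\right) + 300 = \left(- \frac{221}{127} - \left(1 + \frac{1}{2} \left(- \frac{1}{4}\right) \left(-1\right)\right)\right) + 300 = \left(\left(-221\right) \frac{1}{127} - \frac{9}{8}\right) + 300 = \left(- \frac{221}{127} - \frac{9}{8}\right) + 300 = - \frac{2911}{1016} + 300 = \frac{301889}{1016}$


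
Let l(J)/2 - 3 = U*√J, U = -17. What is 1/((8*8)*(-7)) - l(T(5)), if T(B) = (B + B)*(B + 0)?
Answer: -2689/448 + 170*√2 ≈ 234.41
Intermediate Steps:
T(B) = 2*B² (T(B) = (2*B)*B = 2*B²)
l(J) = 6 - 34*√J (l(J) = 6 + 2*(-17*√J) = 6 - 34*√J)
1/((8*8)*(-7)) - l(T(5)) = 1/((8*8)*(-7)) - (6 - 34*5*√2) = 1/(64*(-7)) - (6 - 34*5*√2) = 1/(-448) - (6 - 170*√2) = -1/448 - (6 - 170*√2) = -1/448 + (-6 + 170*√2) = -2689/448 + 170*√2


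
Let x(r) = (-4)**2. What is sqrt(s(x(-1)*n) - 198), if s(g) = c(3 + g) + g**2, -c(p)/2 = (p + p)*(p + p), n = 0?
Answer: 3*I*sqrt(30) ≈ 16.432*I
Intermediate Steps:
c(p) = -8*p**2 (c(p) = -2*(p + p)*(p + p) = -2*2*p*2*p = -8*p**2)
x(r) = 16
s(g) = g**2 - 8*(3 + g)**2 (s(g) = -8*(3 + g)**2 + g**2 = g**2 - 8*(3 + g)**2)
sqrt(s(x(-1)*n) - 198) = sqrt(((16*0)**2 - 8*(3 + 16*0)**2) - 198) = sqrt((0**2 - 8*(3 + 0)**2) - 198) = sqrt((0 - 8*3**2) - 198) = sqrt((0 - 8*9) - 198) = sqrt((0 - 72) - 198) = sqrt(-72 - 198) = sqrt(-270) = 3*I*sqrt(30)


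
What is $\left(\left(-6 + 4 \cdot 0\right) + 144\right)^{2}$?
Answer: $19044$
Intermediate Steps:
$\left(\left(-6 + 4 \cdot 0\right) + 144\right)^{2} = \left(\left(-6 + 0\right) + 144\right)^{2} = \left(-6 + 144\right)^{2} = 138^{2} = 19044$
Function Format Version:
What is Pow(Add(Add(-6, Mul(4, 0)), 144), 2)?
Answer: 19044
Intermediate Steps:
Pow(Add(Add(-6, Mul(4, 0)), 144), 2) = Pow(Add(Add(-6, 0), 144), 2) = Pow(Add(-6, 144), 2) = Pow(138, 2) = 19044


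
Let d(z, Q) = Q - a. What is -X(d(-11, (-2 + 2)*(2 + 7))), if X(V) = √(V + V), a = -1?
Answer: -√2 ≈ -1.4142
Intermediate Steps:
d(z, Q) = 1 + Q (d(z, Q) = Q - 1*(-1) = Q + 1 = 1 + Q)
X(V) = √2*√V (X(V) = √(2*V) = √2*√V)
-X(d(-11, (-2 + 2)*(2 + 7))) = -√2*√(1 + (-2 + 2)*(2 + 7)) = -√2*√(1 + 0*9) = -√2*√(1 + 0) = -√2*√1 = -√2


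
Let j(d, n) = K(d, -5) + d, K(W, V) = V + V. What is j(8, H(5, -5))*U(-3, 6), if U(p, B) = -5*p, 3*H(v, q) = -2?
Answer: -30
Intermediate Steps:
H(v, q) = -2/3 (H(v, q) = (1/3)*(-2) = -2/3)
K(W, V) = 2*V
j(d, n) = -10 + d (j(d, n) = 2*(-5) + d = -10 + d)
j(8, H(5, -5))*U(-3, 6) = (-10 + 8)*(-5*(-3)) = -2*15 = -30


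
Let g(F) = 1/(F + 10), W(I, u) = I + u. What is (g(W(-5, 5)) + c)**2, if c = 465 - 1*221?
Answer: 5958481/100 ≈ 59585.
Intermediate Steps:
g(F) = 1/(10 + F)
c = 244 (c = 465 - 221 = 244)
(g(W(-5, 5)) + c)**2 = (1/(10 + (-5 + 5)) + 244)**2 = (1/(10 + 0) + 244)**2 = (1/10 + 244)**2 = (2441/10)**2 = 5958481/100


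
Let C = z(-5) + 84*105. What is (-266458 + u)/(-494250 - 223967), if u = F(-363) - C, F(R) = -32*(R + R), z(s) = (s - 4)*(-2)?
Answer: 252064/718217 ≈ 0.35096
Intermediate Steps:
z(s) = 8 - 2*s (z(s) = (-4 + s)*(-2) = 8 - 2*s)
C = 8838 (C = (8 - 2*(-5)) + 84*105 = (8 + 10) + 8820 = 18 + 8820 = 8838)
F(R) = -64*R
u = 14394 (u = -64*(-363) - 1*8838 = 23232 - 8838 = 14394)
(-266458 + u)/(-494250 - 223967) = (-266458 + 14394)/(-494250 - 223967) = -252064/(-718217) = -252064*(-1/718217) = 252064/718217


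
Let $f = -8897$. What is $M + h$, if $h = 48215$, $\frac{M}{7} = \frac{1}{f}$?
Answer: $\frac{61281264}{1271} \approx 48215.0$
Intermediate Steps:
$M = - \frac{1}{1271}$ ($M = \frac{7}{-8897} = 7 \left(- \frac{1}{8897}\right) = - \frac{1}{1271} \approx -0.00078678$)
$M + h = - \frac{1}{1271} + 48215 = \frac{61281264}{1271}$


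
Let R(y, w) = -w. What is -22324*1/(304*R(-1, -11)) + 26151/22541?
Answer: -103939085/18844276 ≈ -5.5157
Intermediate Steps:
-22324*1/(304*R(-1, -11)) + 26151/22541 = -22324/(-1*(-11)*304) + 26151/22541 = -22324/(11*304) + 26151*(1/22541) = -22324/3344 + 26151/22541 = -22324*1/3344 + 26151/22541 = -5581/836 + 26151/22541 = -103939085/18844276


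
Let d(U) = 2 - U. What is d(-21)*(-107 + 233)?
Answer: 2898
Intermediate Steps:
d(-21)*(-107 + 233) = (2 - 1*(-21))*(-107 + 233) = (2 + 21)*126 = 23*126 = 2898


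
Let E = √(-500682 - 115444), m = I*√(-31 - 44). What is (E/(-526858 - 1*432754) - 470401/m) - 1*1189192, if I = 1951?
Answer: -1189192 - 7*I*√12574/959612 + 470401*I*√3/29265 ≈ -1.1892e+6 + 27.84*I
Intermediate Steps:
m = 9755*I*√3 (m = 1951*√(-31 - 44) = 1951*√(-75) = 1951*(5*I*√3) = 9755*I*√3 ≈ 16896.0*I)
E = 7*I*√12574 (E = √(-616126) = 7*I*√12574 ≈ 784.94*I)
(E/(-526858 - 1*432754) - 470401/m) - 1*1189192 = ((7*I*√12574)/(-526858 - 1*432754) - 470401*(-I*√3/29265)) - 1*1189192 = ((7*I*√12574)/(-526858 - 432754) - (-470401)*I*√3/29265) - 1189192 = ((7*I*√12574)/(-959612) + 470401*I*√3/29265) - 1189192 = ((7*I*√12574)*(-1/959612) + 470401*I*√3/29265) - 1189192 = (-7*I*√12574/959612 + 470401*I*√3/29265) - 1189192 = -1189192 - 7*I*√12574/959612 + 470401*I*√3/29265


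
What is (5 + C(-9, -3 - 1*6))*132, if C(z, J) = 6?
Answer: 1452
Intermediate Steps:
(5 + C(-9, -3 - 1*6))*132 = (5 + 6)*132 = 11*132 = 1452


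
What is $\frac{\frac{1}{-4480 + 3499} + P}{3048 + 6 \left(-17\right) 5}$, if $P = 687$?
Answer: $\frac{336973}{1244889} \approx 0.27069$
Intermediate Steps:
$\frac{\frac{1}{-4480 + 3499} + P}{3048 + 6 \left(-17\right) 5} = \frac{\frac{1}{-4480 + 3499} + 687}{3048 + 6 \left(-17\right) 5} = \frac{\frac{1}{-981} + 687}{3048 - 510} = \frac{- \frac{1}{981} + 687}{3048 - 510} = \frac{673946}{981 \cdot 2538} = \frac{673946}{981} \cdot \frac{1}{2538} = \frac{336973}{1244889}$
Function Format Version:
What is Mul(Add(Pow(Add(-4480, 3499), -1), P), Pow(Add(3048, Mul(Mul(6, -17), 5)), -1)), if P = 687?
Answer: Rational(336973, 1244889) ≈ 0.27069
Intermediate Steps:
Mul(Add(Pow(Add(-4480, 3499), -1), P), Pow(Add(3048, Mul(Mul(6, -17), 5)), -1)) = Mul(Add(Pow(Add(-4480, 3499), -1), 687), Pow(Add(3048, Mul(Mul(6, -17), 5)), -1)) = Mul(Add(Pow(-981, -1), 687), Pow(Add(3048, Mul(-102, 5)), -1)) = Mul(Add(Rational(-1, 981), 687), Pow(Add(3048, -510), -1)) = Mul(Rational(673946, 981), Pow(2538, -1)) = Mul(Rational(673946, 981), Rational(1, 2538)) = Rational(336973, 1244889)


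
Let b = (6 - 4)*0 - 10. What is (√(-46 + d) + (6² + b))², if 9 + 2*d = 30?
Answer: (52 + I*√142)²/4 ≈ 640.5 + 309.83*I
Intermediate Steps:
b = -10 (b = 2*0 - 10 = 0 - 10 = -10)
d = 21/2 (d = -9/2 + (½)*30 = -9/2 + 15 = 21/2 ≈ 10.500)
(√(-46 + d) + (6² + b))² = (√(-46 + 21/2) + (6² - 10))² = (√(-71/2) + (36 - 10))² = (I*√142/2 + 26)² = (26 + I*√142/2)²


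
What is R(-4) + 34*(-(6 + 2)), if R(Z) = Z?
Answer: -276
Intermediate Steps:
R(-4) + 34*(-(6 + 2)) = -4 + 34*(-(6 + 2)) = -4 + 34*(-1*8) = -4 + 34*(-8) = -4 - 272 = -276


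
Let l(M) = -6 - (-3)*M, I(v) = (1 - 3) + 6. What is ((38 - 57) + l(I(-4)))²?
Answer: 169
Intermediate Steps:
I(v) = 4 (I(v) = -2 + 6 = 4)
l(M) = -6 + 3*M
((38 - 57) + l(I(-4)))² = ((38 - 57) + (-6 + 3*4))² = (-19 + (-6 + 12))² = (-19 + 6)² = (-13)² = 169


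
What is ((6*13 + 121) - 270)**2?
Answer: 5041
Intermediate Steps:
((6*13 + 121) - 270)**2 = ((78 + 121) - 270)**2 = (199 - 270)**2 = (-71)**2 = 5041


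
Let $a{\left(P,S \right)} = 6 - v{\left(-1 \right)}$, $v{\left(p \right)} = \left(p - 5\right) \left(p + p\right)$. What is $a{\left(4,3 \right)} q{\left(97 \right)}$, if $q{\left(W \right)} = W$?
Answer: $-582$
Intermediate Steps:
$v{\left(p \right)} = 2 p \left(-5 + p\right)$ ($v{\left(p \right)} = \left(-5 + p\right) 2 p = 2 p \left(-5 + p\right)$)
$a{\left(P,S \right)} = -6$ ($a{\left(P,S \right)} = 6 - 2 \left(-1\right) \left(-5 - 1\right) = 6 - 2 \left(-1\right) \left(-6\right) = 6 - 12 = -6$)
$a{\left(4,3 \right)} q{\left(97 \right)} = \left(-6\right) 97 = -582$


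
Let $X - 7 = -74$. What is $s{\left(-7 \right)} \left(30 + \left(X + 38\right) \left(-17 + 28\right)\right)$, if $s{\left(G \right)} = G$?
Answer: $2023$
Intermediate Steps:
$X = -67$ ($X = 7 - 74 = -67$)
$s{\left(-7 \right)} \left(30 + \left(X + 38\right) \left(-17 + 28\right)\right) = - 7 \left(30 + \left(-67 + 38\right) \left(-17 + 28\right)\right) = - 7 \left(30 - 319\right) = \left(-7\right) \left(-289\right) = 2023$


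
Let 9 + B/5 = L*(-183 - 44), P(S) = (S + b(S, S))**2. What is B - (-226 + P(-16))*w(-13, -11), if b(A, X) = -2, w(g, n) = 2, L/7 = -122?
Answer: 969049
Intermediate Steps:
L = -854 (L = 7*(-122) = -854)
P(S) = (-2 + S)**2 (P(S) = (S - 2)**2 = (-2 + S)**2)
B = 969245 (B = -45 + 5*(-854*(-183 - 44)) = -45 + 5*(-854*(-227)) = -45 + 5*193858 = -45 + 969290 = 969245)
B - (-226 + P(-16))*w(-13, -11) = 969245 - (-226 + (-2 - 16)**2)*2 = 969245 - (-226 + (-18)**2)*2 = 969245 - (-226 + 324)*2 = 969245 - 98*2 = 969245 - 1*196 = 969245 - 196 = 969049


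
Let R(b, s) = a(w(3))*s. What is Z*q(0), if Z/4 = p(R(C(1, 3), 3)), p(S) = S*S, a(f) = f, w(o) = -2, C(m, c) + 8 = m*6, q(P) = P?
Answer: 0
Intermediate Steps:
C(m, c) = -8 + 6*m (C(m, c) = -8 + m*6 = -8 + 6*m)
R(b, s) = -2*s
p(S) = S**2
Z = 144 (Z = 4*(-2*3)**2 = 4*(-6)**2 = 4*36 = 144)
Z*q(0) = 144*0 = 0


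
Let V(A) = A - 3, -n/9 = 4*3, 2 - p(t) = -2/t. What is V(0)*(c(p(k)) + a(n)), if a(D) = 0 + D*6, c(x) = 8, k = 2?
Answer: 1920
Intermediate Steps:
p(t) = 2 + 2/t (p(t) = 2 - (-2)/t = 2 + 2/t)
n = -108 (n = -36*3 = -9*12 = -108)
a(D) = 6*D (a(D) = 0 + 6*D = 6*D)
V(A) = -3 + A
V(0)*(c(p(k)) + a(n)) = (-3 + 0)*(8 + 6*(-108)) = -3*(8 - 648) = -3*(-640) = 1920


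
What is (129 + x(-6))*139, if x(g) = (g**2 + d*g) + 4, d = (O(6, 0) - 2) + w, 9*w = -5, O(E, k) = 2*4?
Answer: 56851/3 ≈ 18950.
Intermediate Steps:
O(E, k) = 8
w = -5/9 (w = (1/9)*(-5) = -5/9 ≈ -0.55556)
d = 49/9 (d = (8 - 2) - 5/9 = 6 - 5/9 = 49/9 ≈ 5.4444)
x(g) = 4 + g**2 + 49*g/9 (x(g) = (g**2 + 49*g/9) + 4 = 4 + g**2 + 49*g/9)
(129 + x(-6))*139 = (129 + (4 + (-6)**2 + (49/9)*(-6)))*139 = (129 + (4 + 36 - 98/3))*139 = (129 + 22/3)*139 = (409/3)*139 = 56851/3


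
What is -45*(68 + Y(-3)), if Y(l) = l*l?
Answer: -3465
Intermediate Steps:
Y(l) = l²
-45*(68 + Y(-3)) = -45*(68 + (-3)²) = -45*(68 + 9) = -45*77 = -3465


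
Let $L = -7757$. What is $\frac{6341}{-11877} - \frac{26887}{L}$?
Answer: $\frac{270149762}{92129889} \approx 2.9323$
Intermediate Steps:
$\frac{6341}{-11877} - \frac{26887}{L} = \frac{6341}{-11877} - \frac{26887}{-7757} = 6341 \left(- \frac{1}{11877}\right) - - \frac{26887}{7757} = - \frac{6341}{11877} + \frac{26887}{7757} = \frac{270149762}{92129889}$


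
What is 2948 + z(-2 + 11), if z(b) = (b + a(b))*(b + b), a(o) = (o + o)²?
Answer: 8942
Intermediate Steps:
a(o) = 4*o² (a(o) = (2*o)² = 4*o²)
z(b) = 2*b*(b + 4*b²) (z(b) = (b + 4*b²)*(b + b) = (b + 4*b²)*(2*b) = 2*b*(b + 4*b²))
2948 + z(-2 + 11) = 2948 + (-2 + 11)²*(2 + 8*(-2 + 11)) = 2948 + 9²*(2 + 8*9) = 2948 + 81*(2 + 72) = 2948 + 81*74 = 2948 + 5994 = 8942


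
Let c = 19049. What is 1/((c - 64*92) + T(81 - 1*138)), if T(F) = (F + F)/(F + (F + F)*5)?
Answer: 11/144773 ≈ 7.5981e-5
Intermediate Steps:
T(F) = 2/11 (T(F) = (2*F)/(F + (2*F)*5) = (2*F)/(F + 10*F) = (2*F)/((11*F)) = (2*F)*(1/(11*F)) = 2/11)
1/((c - 64*92) + T(81 - 1*138)) = 1/((19049 - 64*92) + 2/11) = 1/((19049 - 1*5888) + 2/11) = 1/((19049 - 5888) + 2/11) = 1/(13161 + 2/11) = 1/(144773/11) = 11/144773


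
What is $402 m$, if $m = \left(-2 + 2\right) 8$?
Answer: $0$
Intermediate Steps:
$m = 0$ ($m = 0 \cdot 8 = 0$)
$402 m = 402 \cdot 0 = 0$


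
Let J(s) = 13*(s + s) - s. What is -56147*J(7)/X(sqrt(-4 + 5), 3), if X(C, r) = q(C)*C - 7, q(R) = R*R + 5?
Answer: 9825725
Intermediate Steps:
q(R) = 5 + R**2 (q(R) = R**2 + 5 = 5 + R**2)
J(s) = 25*s (J(s) = 13*(2*s) - s = 26*s - s = 25*s)
X(C, r) = -7 + C*(5 + C**2) (X(C, r) = (5 + C**2)*C - 7 = C*(5 + C**2) - 7 = -7 + C*(5 + C**2))
-56147*J(7)/X(sqrt(-4 + 5), 3) = -56147*25*7/(-7 + sqrt(-4 + 5)*(5 + (sqrt(-4 + 5))**2)) = -9825725/(-7 + sqrt(1)*(5 + (sqrt(1))**2)) = -9825725/(-7 + 1*(5 + 1**2)) = -9825725/(-7 + 1*(5 + 1)) = -9825725/(-7 + 1*6) = -9825725/(-7 + 6) = -9825725/(-1) = -9825725*(-1) = -56147*(-175) = 9825725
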